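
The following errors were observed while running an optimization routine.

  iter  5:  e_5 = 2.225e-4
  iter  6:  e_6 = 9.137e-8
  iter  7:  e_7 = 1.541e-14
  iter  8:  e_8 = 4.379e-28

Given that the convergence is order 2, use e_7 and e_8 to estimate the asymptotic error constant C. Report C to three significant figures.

1.84

C ≈ e_8 / e_7^2
  = 4.379e-28 / (1.541e-14)^2
  = 4.379e-28 / 2.37468e-28 ≈ 1.844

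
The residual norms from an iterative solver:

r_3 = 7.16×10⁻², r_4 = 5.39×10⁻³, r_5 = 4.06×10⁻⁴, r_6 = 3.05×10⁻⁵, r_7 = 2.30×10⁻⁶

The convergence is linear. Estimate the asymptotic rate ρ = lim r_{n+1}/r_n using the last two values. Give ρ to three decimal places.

0.075

ρ ≈ r_7/r_6 = 2.30×10⁻⁶/3.05×10⁻⁵ = 0.07541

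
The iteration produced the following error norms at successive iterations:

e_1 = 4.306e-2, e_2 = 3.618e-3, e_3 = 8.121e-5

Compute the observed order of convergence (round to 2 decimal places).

p ≈ ln(e_3/e_2) / ln(e_2/e_1)
  = ln(8.121e-5/3.618e-3) / ln(3.618e-3/4.306e-2)
  = ln(0.0224461) / ln(0.0840223)
  = -3.79664 / -2.47667 ≈ 1.53296

1.53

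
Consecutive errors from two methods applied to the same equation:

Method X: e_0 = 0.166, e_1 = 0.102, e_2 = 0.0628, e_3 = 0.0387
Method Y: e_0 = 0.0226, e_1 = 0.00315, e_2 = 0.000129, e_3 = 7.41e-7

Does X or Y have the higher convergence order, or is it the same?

Method X: p ≈ ln(0.0387/0.0628)/ln(0.0628/0.102) ≈ 1.00.
Method Y: p ≈ ln(7.41e-7/0.000129)/ln(0.000129/0.00315) ≈ 1.61.
Method Y has the higher order (≈1.6 vs ≈1.0).

Y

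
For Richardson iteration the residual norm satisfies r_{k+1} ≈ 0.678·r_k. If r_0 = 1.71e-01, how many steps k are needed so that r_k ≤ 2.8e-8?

After k steps, r_k ≈ 1.71e-01·0.678^k.
Need 0.678^k ≤ 2.8e-8/1.71e-01 = 1.63743e-07.
k ≥ ln(1.63743e-07)/ln(0.678) = -15.6250/-0.38861 = 40.207.
Smallest integer k = 41.

41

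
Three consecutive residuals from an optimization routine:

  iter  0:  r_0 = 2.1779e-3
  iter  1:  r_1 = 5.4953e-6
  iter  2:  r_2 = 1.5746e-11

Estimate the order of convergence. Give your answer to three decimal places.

2.133

p ≈ ln(r_2/r_1) / ln(r_1/r_0)
  = ln(1.5746e-11/5.4953e-6) / ln(5.4953e-6/2.1779e-3)
  = ln(2.86536e-06) / ln(0.00252321)
  = -12.762817 / -5.982223 ≈ 2.133457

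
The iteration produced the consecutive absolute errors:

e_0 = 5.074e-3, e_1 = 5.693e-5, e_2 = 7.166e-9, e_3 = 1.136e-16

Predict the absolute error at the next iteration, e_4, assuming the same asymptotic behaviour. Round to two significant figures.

First estimate the order: p ≈ ln(e_3/e_2) / ln(e_2/e_1) = ln(1.136e-16/7.166e-9)/ln(7.166e-9/5.693e-5) = ln(1.58526e-08)/ln(0.000125874) ≈ 1.9999.
Then e_4 ≈ e_3·(e_3/e_2)^p = 1.136e-16·(1.58526e-08)^1.9999 = 1.136e-16·2.51757e-16 ≈ 2.86e-32.

2.9e-32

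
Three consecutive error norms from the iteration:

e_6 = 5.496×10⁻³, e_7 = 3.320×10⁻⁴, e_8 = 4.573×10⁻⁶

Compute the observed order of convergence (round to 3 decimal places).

p ≈ ln(e_8/e_7) / ln(e_7/e_6)
  = ln(4.573×10⁻⁶/3.320×10⁻⁴) / ln(3.320×10⁻⁴/5.496×10⁻³)
  = ln(0.0137741) / ln(0.0604076)
  = -4.284965 / -2.806640 ≈ 1.526724

1.527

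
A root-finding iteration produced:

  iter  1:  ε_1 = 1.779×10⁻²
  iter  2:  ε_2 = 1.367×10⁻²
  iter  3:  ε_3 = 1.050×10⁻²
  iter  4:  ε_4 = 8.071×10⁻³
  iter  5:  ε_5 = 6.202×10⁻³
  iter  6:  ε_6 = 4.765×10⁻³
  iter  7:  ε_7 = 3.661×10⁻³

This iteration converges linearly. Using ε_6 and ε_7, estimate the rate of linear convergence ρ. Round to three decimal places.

0.768

ρ ≈ ε_7/ε_6 = 3.661×10⁻³/4.765×10⁻³ = 0.76831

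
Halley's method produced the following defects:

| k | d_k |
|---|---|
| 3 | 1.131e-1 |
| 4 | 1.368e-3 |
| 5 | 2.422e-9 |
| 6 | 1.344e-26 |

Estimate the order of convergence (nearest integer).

Consecutive ratios: d_6/d_5 = 1.344e-26/2.422e-9 = 5.54913e-18, d_5/d_4 = 2.422e-9/1.368e-3 = 1.77047e-06.
p ≈ ln(5.54913e-18)/ln(1.77047e-06) = -39.7329/-13.2443 ≈ 3.00.
So the convergence is cubic (order 3).

3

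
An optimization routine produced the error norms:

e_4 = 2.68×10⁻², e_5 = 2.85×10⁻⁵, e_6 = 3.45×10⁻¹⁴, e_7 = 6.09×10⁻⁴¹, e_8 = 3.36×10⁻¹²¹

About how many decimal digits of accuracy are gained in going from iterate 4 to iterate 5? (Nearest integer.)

3

Digits gained ≈ log₁₀(e_4/e_5) = log₁₀(2.68×10⁻²/2.85×10⁻⁵) = log₁₀(940.351) ≈ 2.973.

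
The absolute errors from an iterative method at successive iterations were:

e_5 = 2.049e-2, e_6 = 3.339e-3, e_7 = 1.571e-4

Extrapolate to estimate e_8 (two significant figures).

First estimate the order: p ≈ ln(e_7/e_6) / ln(e_6/e_5) = ln(1.571e-4/3.339e-3)/ln(3.339e-3/2.049e-2) = ln(0.04705)/ln(0.162958) ≈ 1.6847.
Then e_8 ≈ e_7·(e_7/e_6)^p = 1.571e-4·(0.04705)^1.6847 = 1.571e-4·0.00580312 ≈ 9.117e-07.

9.1e-7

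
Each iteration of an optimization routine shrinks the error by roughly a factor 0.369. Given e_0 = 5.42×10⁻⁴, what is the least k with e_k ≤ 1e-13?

23

After k steps, e_k ≈ 5.42×10⁻⁴·0.369^k.
Need 0.369^k ≤ 1e-13/5.42×10⁻⁴ = 1.84502e-10.
k ≥ ln(1.84502e-10)/ln(0.369) = -22.4134/-0.99696 = 22.482.
Smallest integer k = 23.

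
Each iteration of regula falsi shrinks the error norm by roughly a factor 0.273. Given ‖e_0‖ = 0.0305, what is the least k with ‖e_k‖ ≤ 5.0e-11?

16

After k steps, ‖e_k‖ ≈ 0.0305·0.273^k.
Need 0.273^k ≤ 5.0e-11/0.0305 = 1.63934e-09.
k ≥ ln(1.63934e-09)/ln(0.273) = -20.2290/-1.29828 = 15.581.
Smallest integer k = 16.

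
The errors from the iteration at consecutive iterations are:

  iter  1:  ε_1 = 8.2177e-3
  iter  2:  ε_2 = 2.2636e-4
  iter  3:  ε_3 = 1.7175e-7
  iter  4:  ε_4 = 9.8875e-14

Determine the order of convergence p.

Consecutive ratios: ε_4/ε_3 = 9.8875e-14/1.7175e-7 = 5.75691e-07, ε_3/ε_2 = 1.7175e-7/2.2636e-4 = 0.000758747.
p ≈ ln(5.75691e-07)/ln(0.000758747) = -14.3677/-7.1838 ≈ 2.00.
So the convergence is quadratic (order 2).

2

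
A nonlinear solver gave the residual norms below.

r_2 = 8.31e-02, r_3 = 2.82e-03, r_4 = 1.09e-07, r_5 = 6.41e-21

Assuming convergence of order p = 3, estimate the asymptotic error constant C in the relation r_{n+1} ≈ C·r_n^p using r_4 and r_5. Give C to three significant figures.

C ≈ r_5 / r_4^3
  = 6.41e-21 / (1.09e-07)^3
  = 6.41e-21 / 1.29503e-21 ≈ 4.9497

4.95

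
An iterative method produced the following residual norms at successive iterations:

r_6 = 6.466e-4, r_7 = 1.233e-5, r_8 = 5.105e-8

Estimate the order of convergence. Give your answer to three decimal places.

p ≈ ln(r_8/r_7) / ln(r_7/r_6)
  = ln(5.105e-8/1.233e-5) / ln(1.233e-5/6.466e-4)
  = ln(0.00414031) / ln(0.019069)
  = -5.486985 / -3.959691 ≈ 1.385710

1.386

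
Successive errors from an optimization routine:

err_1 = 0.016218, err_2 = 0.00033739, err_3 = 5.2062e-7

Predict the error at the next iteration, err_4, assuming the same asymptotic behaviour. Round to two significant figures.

1.0e-11

First estimate the order: p ≈ ln(err_3/err_2) / ln(err_2/err_1) = ln(5.2062e-7/0.00033739)/ln(0.00033739/0.016218) = ln(0.00154308)/ln(0.0208034) ≈ 1.6717.
Then err_4 ≈ err_3·(err_3/err_2)^p = 5.2062e-7·(0.00154308)^1.6717 = 5.2062e-7·1.99448e-05 ≈ 1.038e-11.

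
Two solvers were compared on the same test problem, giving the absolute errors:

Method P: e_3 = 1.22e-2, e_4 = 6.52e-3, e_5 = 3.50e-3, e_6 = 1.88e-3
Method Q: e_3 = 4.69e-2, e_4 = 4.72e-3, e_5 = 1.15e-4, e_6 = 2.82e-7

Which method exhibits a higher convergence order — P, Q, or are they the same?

Q

Method P: p ≈ ln(1.88e-3/3.50e-3)/ln(3.50e-3/6.52e-3) ≈ 1.00.
Method Q: p ≈ ln(2.82e-7/1.15e-4)/ln(1.15e-4/4.72e-3) ≈ 1.62.
Method Q has the higher order (≈1.6 vs ≈1.0).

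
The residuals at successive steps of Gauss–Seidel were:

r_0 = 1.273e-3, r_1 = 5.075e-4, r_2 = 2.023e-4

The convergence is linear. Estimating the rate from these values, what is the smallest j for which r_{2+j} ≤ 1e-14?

Rate ρ ≈ r_2/r_1 = 2.023e-4/5.075e-4 = 0.3986.
After j more steps, r_{2+j} ≈ 2.023e-4·ρ^j; need ρ^j ≤ 1e-14/2.023e-4 = 4.94315e-11.
j ≥ ln(4.94315e-11)/ln(0.3986) = -23.7304/-0.91980 = 25.800.
So 26 more iterations are needed.

26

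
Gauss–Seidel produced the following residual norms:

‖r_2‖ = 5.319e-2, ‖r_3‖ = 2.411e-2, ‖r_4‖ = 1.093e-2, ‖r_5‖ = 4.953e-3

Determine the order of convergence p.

Consecutive ratios: ‖r_5‖/‖r_4‖ = 4.953e-3/1.093e-2 = 0.453156, ‖r_4‖/‖r_3‖ = 1.093e-2/2.411e-2 = 0.453339.
p ≈ ln(0.453156)/ln(0.453339) = -0.7915/-0.7911 ≈ 1.00.
So the convergence is linear (order 1).

1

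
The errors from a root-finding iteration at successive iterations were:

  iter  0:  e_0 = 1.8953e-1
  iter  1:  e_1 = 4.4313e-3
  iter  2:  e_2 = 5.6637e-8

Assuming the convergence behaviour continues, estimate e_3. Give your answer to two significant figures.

First estimate the order: p ≈ ln(e_2/e_1) / ln(e_1/e_0) = ln(5.6637e-8/4.4313e-3)/ln(4.4313e-3/1.8953e-1) = ln(1.27811e-05)/ln(0.0233805) ≈ 3.0000.
Then e_3 ≈ e_2·(e_2/e_1)^p = 5.6637e-8·(1.27811e-05)^3.0000 = 5.6637e-8·2.08788e-15 ≈ 1.183e-22.

1.2e-22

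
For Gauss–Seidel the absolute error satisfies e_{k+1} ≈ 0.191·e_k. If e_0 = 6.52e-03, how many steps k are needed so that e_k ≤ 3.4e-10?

11

After k steps, e_k ≈ 6.52e-03·0.191^k.
Need 0.191^k ≤ 3.4e-10/6.52e-03 = 5.21472e-08.
k ≥ ln(5.21472e-08)/ln(0.191) = -16.7692/-1.65548 = 10.130.
Smallest integer k = 11.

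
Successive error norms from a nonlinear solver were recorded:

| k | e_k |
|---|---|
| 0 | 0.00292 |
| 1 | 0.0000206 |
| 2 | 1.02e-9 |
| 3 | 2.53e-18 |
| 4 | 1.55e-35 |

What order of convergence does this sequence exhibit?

2

Consecutive ratios: e_4/e_3 = 1.55e-35/2.53e-18 = 6.12648e-18, e_3/e_2 = 2.53e-18/1.02e-9 = 2.48039e-09.
p ≈ ln(6.12648e-18)/ln(2.48039e-09) = -39.6339/-19.8148 ≈ 2.00.
So the convergence is quadratic (order 2).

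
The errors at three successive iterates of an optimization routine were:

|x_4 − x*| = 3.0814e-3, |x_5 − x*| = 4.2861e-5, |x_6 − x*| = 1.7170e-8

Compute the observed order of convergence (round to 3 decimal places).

1.830

p ≈ ln(|x_6 − x*|/|x_5 − x*|) / ln(|x_5 − x*|/|x_4 − x*|)
  = ln(1.7170e-8/4.2861e-5) / ln(4.2861e-5/3.0814e-3)
  = ln(0.000400597) / ln(0.0139096)
  = -7.822555 / -4.275176 ≈ 1.829762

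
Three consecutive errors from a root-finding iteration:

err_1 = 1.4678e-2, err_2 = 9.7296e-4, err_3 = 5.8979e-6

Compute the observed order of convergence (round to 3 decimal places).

1.881

p ≈ ln(err_3/err_2) / ln(err_2/err_1)
  = ln(5.8979e-6/9.7296e-4) / ln(9.7296e-4/1.4678e-2)
  = ln(0.00606181) / ln(0.066287)
  = -5.105747 / -2.713761 ≈ 1.881428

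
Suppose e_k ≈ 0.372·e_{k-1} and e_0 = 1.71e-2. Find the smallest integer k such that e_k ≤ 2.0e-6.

10

After k steps, e_k ≈ 1.71e-2·0.372^k.
Need 0.372^k ≤ 2.0e-6/1.71e-2 = 0.000116959.
k ≥ ln(0.000116959)/ln(0.372) = -9.0537/-0.98886 = 9.156.
Smallest integer k = 10.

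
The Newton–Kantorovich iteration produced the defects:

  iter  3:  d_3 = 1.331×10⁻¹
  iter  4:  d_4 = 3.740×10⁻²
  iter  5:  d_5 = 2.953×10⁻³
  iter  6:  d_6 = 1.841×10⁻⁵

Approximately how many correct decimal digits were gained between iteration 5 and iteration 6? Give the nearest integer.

2

Digits gained ≈ log₁₀(d_5/d_6) = log₁₀(2.953×10⁻³/1.841×10⁻⁵) = log₁₀(160.402) ≈ 2.205.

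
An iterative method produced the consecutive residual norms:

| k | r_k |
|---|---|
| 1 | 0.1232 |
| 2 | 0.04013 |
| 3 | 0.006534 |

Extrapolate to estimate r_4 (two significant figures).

First estimate the order: p ≈ ln(r_3/r_2) / ln(r_2/r_1) = ln(0.006534/0.04013)/ln(0.04013/0.1232) = ln(0.162821)/ln(0.325731) ≈ 1.6182.
Then r_4 ≈ r_3·(r_3/r_2)^p = 0.006534·(0.162821)^1.6182 = 0.006534·0.0530139 ≈ 0.0003464.

3.5e-4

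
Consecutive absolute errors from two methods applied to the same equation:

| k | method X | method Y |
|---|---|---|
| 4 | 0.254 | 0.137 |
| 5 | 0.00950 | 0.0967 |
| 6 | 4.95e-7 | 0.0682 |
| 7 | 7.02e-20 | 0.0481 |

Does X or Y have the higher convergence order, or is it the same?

X

Method X: p ≈ ln(7.02e-20/4.95e-7)/ln(4.95e-7/0.00950) ≈ 3.00.
Method Y: p ≈ ln(0.0481/0.0682)/ln(0.0682/0.0967) ≈ 1.00.
Method X has the higher order (≈3.0 vs ≈1.0).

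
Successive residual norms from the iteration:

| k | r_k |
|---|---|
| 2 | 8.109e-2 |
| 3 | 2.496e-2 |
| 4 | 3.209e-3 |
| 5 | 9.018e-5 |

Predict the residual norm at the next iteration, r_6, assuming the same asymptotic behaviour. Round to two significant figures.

1.8e-7

First estimate the order: p ≈ ln(r_5/r_4) / ln(r_4/r_3) = ln(9.018e-5/3.209e-3)/ln(3.209e-3/2.496e-2) = ln(0.0281022)/ln(0.128566) ≈ 1.7413.
Then r_6 ≈ r_5·(r_5/r_4)^p = 9.018e-5·(0.0281022)^1.7413 = 9.018e-5·0.00198972 ≈ 1.794e-07.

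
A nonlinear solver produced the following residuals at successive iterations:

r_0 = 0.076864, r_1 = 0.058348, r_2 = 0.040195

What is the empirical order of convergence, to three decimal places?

p ≈ ln(r_2/r_1) / ln(r_1/r_0)
  = ln(0.040195/0.058348) / ln(0.058348/0.076864)
  = ln(0.688884) / ln(0.759107)
  = -0.372682 / -0.275613 ≈ 1.352193

1.352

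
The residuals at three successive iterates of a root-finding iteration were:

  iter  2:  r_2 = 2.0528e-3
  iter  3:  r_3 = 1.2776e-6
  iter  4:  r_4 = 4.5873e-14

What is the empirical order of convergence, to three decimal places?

p ≈ ln(r_4/r_3) / ln(r_3/r_2)
  = ln(4.5873e-14/1.2776e-6) / ln(1.2776e-6/2.0528e-3)
  = ln(3.59056e-08) / ln(0.000622369)
  = -17.142373 / -7.381977 ≈ 2.322193

2.322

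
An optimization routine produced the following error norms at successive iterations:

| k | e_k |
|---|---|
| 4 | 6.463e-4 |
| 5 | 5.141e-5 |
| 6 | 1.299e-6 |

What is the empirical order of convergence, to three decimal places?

1.453

p ≈ ln(e_6/e_5) / ln(e_5/e_4)
  = ln(1.299e-6/5.141e-5) / ln(5.141e-5/6.463e-4)
  = ln(0.0252675) / ln(0.0795451)
  = -3.678236 / -2.531431 ≈ 1.453026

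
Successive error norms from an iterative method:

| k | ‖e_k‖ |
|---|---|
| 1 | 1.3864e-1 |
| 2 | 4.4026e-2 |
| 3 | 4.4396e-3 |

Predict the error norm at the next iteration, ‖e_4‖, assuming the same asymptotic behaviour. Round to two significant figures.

First estimate the order: p ≈ ln(‖e_3‖/‖e_2‖) / ln(‖e_2‖/‖e_1‖) = ln(4.4396e-3/4.4026e-2)/ln(4.4026e-2/1.3864e-1) = ln(0.10084)/ln(0.317556) ≈ 2.0000.
Then ‖e_4‖ ≈ ‖e_3‖·(‖e_3‖/‖e_2‖)^p = 4.4396e-3·(0.10084)^2.0000 = 4.4396e-3·0.0101687 ≈ 4.514e-05.

4.5e-5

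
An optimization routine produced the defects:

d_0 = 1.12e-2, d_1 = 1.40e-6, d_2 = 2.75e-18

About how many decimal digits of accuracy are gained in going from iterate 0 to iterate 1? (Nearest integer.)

4

Digits gained ≈ log₁₀(d_0/d_1) = log₁₀(1.12e-2/1.40e-6) = log₁₀(8000) ≈ 3.903.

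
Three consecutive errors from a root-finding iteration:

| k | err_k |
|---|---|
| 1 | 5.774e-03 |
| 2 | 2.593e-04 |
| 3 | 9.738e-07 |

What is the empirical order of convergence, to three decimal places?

1.800

p ≈ ln(err_3/err_2) / ln(err_2/err_1)
  = ln(9.738e-07/2.593e-04) / ln(2.593e-04/5.774e-03)
  = ln(0.0037555) / ln(0.0449082)
  = -5.584534 / -3.103135 ≈ 1.799643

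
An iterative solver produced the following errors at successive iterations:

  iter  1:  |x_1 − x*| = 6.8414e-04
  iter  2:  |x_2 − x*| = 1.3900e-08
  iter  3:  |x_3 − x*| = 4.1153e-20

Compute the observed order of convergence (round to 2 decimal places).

2.46

p ≈ ln(|x_3 − x*|/|x_2 − x*|) / ln(|x_2 − x*|/|x_1 − x*|)
  = ln(4.1153e-20/1.3900e-08) / ln(1.3900e-08/6.8414e-04)
  = ln(2.96065e-12) / ln(2.03175e-05)
  = -26.54561 / -10.80403 ≈ 2.45701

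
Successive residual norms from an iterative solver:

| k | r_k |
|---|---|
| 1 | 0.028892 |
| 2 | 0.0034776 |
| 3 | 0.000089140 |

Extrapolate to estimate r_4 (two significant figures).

First estimate the order: p ≈ ln(r_3/r_2) / ln(r_2/r_1) = ln(0.000089140/0.0034776)/ln(0.0034776/0.028892) = ln(0.0256326)/ln(0.120365) ≈ 1.7305.
Then r_4 ≈ r_3·(r_3/r_2)^p = 0.000089140·(0.0256326)^1.7305 = 0.000089140·0.00176366 ≈ 1.572e-07.

1.6e-7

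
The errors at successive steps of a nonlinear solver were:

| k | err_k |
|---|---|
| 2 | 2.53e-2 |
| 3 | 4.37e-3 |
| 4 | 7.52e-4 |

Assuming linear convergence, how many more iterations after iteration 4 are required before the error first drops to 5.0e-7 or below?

5

Rate ρ ≈ err_4/err_3 = 7.52e-4/4.37e-3 = 0.1721.
After j more steps, err_{4+j} ≈ 7.52e-4·ρ^j; need ρ^j ≤ 5.0e-7/7.52e-4 = 0.000664894.
j ≥ ln(0.000664894)/ln(0.1721) = -7.3159/-1.75968 = 4.158.
So 5 more iterations are needed.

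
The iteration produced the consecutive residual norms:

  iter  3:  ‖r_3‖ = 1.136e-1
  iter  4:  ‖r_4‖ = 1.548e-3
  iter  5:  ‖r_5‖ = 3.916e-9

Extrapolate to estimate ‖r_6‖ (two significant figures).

First estimate the order: p ≈ ln(‖r_5‖/‖r_4‖) / ln(‖r_4‖/‖r_3‖) = ln(3.916e-9/1.548e-3)/ln(1.548e-3/1.136e-1) = ln(2.52972e-06)/ln(0.0136268) ≈ 3.0001.
Then ‖r_6‖ ≈ ‖r_5‖·(‖r_5‖/‖r_4‖)^p = 3.916e-9·(2.52972e-06)^3.0001 = 3.916e-9·1.61681e-17 ≈ 6.331e-26.

6.3e-26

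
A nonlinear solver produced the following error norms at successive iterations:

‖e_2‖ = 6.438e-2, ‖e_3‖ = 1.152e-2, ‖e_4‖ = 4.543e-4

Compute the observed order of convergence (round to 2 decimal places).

p ≈ ln(‖e_4‖/‖e_3‖) / ln(‖e_3‖/‖e_2‖)
  = ln(4.543e-4/1.152e-2) / ln(1.152e-2/6.438e-2)
  = ln(0.0394358) / ln(0.178938)
  = -3.23308 / -1.72072 ≈ 1.87891

1.88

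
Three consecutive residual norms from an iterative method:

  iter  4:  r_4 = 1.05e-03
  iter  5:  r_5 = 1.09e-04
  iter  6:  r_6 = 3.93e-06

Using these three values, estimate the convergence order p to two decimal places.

p ≈ ln(r_6/r_5) / ln(r_5/r_4)
  = ln(3.93e-06/1.09e-04) / ln(1.09e-04/1.05e-03)
  = ln(0.036055) / ln(0.10381)
  = -3.32271 / -2.26519 ≈ 1.46686

1.47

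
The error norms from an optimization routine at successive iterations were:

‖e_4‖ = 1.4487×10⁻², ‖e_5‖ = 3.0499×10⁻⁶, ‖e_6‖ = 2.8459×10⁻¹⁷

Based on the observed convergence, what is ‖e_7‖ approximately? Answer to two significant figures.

2.3e-50

First estimate the order: p ≈ ln(‖e_6‖/‖e_5‖) / ln(‖e_5‖/‖e_4‖) = ln(2.8459×10⁻¹⁷/3.0499×10⁻⁶)/ln(3.0499×10⁻⁶/1.4487×10⁻²) = ln(9.33113e-12)/ln(0.000210527) ≈ 3.0000.
Then ‖e_7‖ ≈ ‖e_6‖·(‖e_6‖/‖e_5‖)^p = 2.8459×10⁻¹⁷·(9.33113e-12)^3.0000 = 2.8459×10⁻¹⁷·8.12461e-34 ≈ 2.312e-50.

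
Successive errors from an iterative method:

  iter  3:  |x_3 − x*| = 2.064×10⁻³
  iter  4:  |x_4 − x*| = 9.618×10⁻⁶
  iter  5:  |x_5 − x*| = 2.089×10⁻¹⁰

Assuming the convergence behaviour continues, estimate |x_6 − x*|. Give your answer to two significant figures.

9.9e-20

First estimate the order: p ≈ ln(|x_5 − x*|/|x_4 − x*|) / ln(|x_4 − x*|/|x_3 − x*|) = ln(2.089×10⁻¹⁰/9.618×10⁻⁶)/ln(9.618×10⁻⁶/2.064×10⁻³) = ln(2.17197e-05)/ln(0.00465988) ≈ 2.0000.
Then |x_6 − x*| ≈ |x_5 − x*|·(|x_5 − x*|/|x_4 − x*|)^p = 2.089×10⁻¹⁰·(2.17197e-05)^2.0000 = 2.089×10⁻¹⁰·4.71745e-10 ≈ 9.855e-20.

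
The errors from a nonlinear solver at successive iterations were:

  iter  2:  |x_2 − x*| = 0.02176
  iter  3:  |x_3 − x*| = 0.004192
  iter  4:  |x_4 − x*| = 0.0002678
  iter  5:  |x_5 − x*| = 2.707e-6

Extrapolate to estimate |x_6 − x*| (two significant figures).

1.3e-9

First estimate the order: p ≈ ln(|x_5 − x*|/|x_4 − x*|) / ln(|x_4 − x*|/|x_3 − x*|) = ln(2.707e-6/0.0002678)/ln(0.0002678/0.004192) = ln(0.0101083)/ln(0.0638836) ≈ 1.6703.
Then |x_6 − x*| ≈ |x_5 − x*|·(|x_5 − x*|/|x_4 − x*|)^p = 2.707e-6·(0.0101083)^1.6703 = 2.707e-6·0.000464744 ≈ 1.258e-09.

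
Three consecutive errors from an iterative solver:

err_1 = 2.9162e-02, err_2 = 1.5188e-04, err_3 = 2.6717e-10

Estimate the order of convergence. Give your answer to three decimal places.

2.520

p ≈ ln(err_3/err_2) / ln(err_2/err_1)
  = ln(2.6717e-10/1.5188e-04) / ln(1.5188e-04/2.9162e-02)
  = ln(1.75909e-06) / ln(0.00520815)
  = -13.250714 / -5.257531 ≈ 2.520330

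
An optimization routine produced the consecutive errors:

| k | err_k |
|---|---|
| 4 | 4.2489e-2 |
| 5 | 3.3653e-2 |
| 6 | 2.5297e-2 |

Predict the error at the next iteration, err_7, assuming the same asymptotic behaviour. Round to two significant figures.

1.8e-2

First estimate the order: p ≈ ln(err_6/err_5) / ln(err_5/err_4) = ln(2.5297e-2/3.3653e-2)/ln(3.3653e-2/4.2489e-2) = ln(0.751701)/ln(0.79204) ≈ 1.2242.
Then err_7 ≈ err_6·(err_6/err_5)^p = 2.5297e-2·(0.751701)^1.2242 = 2.5297e-2·0.705106 ≈ 0.01784.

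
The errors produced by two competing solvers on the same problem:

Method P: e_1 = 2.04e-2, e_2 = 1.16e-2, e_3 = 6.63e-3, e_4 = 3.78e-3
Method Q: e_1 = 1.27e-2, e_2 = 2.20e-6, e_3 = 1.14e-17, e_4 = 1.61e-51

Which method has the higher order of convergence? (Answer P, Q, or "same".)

Method P: p ≈ ln(3.78e-3/6.63e-3)/ln(6.63e-3/1.16e-2) ≈ 1.00.
Method Q: p ≈ ln(1.61e-51/1.14e-17)/ln(1.14e-17/2.20e-6) ≈ 3.00.
Method Q has the higher order (≈3.0 vs ≈1.0).

Q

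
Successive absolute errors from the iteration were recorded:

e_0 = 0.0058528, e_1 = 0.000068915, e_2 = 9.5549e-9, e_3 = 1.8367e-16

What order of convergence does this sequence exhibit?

2

Consecutive ratios: e_3/e_2 = 1.8367e-16/9.5549e-9 = 1.92226e-08, e_2/e_1 = 9.5549e-9/0.000068915 = 0.000138648.
p ≈ ln(1.92226e-08)/ln(0.000138648) = -17.7672/-8.8836 ≈ 2.00.
So the convergence is quadratic (order 2).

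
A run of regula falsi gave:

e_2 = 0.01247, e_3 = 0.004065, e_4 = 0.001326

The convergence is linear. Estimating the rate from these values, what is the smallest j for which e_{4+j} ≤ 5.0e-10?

14

Rate ρ ≈ e_4/e_3 = 0.001326/0.004065 = 0.3262.
After j more steps, e_{4+j} ≈ 0.001326·ρ^j; need ρ^j ≤ 5.0e-10/0.001326 = 3.77074e-07.
j ≥ ln(3.77074e-07)/ln(0.3262) = -14.7908/-1.12024 = 13.203.
So 14 more iterations are needed.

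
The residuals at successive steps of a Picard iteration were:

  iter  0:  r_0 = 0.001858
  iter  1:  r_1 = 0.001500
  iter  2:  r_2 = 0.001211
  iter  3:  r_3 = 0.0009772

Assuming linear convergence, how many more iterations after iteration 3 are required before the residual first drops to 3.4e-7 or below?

38

Rate ρ ≈ r_3/r_2 = 0.0009772/0.001211 = 0.8069.
After j more steps, r_{3+j} ≈ 0.0009772·ρ^j; need ρ^j ≤ 3.4e-7/0.0009772 = 0.000347933.
j ≥ ln(0.000347933)/ln(0.8069) = -7.9635/-0.21456 = 37.115.
So 38 more iterations are needed.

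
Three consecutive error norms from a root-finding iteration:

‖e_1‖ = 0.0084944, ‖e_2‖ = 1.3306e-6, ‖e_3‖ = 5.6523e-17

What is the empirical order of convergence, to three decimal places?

p ≈ ln(‖e_3‖/‖e_2‖) / ln(‖e_2‖/‖e_1‖)
  = ln(5.6523e-17/1.3306e-6) / ln(1.3306e-6/0.0084944)
  = ln(4.24793e-11) / ln(0.000156644)
  = -23.882004 / -8.761535 ≈ 2.725779

2.726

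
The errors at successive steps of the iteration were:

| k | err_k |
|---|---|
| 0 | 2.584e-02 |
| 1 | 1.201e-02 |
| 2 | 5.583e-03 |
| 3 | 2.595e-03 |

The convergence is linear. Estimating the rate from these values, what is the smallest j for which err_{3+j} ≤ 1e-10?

23

Rate ρ ≈ err_3/err_2 = 2.595e-03/5.583e-03 = 0.4648.
After j more steps, err_{3+j} ≈ 2.595e-03·ρ^j; need ρ^j ≤ 1e-10/2.595e-03 = 3.85356e-08.
j ≥ ln(3.85356e-08)/ln(0.4648) = -17.0717/-0.76615 = 22.282.
So 23 more iterations are needed.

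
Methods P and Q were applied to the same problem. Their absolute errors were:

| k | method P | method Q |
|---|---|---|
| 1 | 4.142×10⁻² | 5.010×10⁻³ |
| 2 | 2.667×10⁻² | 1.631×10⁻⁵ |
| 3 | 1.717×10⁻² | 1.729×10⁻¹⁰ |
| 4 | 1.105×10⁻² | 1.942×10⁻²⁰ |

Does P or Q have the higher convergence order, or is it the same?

Q

Method P: p ≈ ln(1.105×10⁻²/1.717×10⁻²)/ln(1.717×10⁻²/2.667×10⁻²) ≈ 1.00.
Method Q: p ≈ ln(1.942×10⁻²⁰/1.729×10⁻¹⁰)/ln(1.729×10⁻¹⁰/1.631×10⁻⁵) ≈ 2.00.
Method Q has the higher order (≈2.0 vs ≈1.0).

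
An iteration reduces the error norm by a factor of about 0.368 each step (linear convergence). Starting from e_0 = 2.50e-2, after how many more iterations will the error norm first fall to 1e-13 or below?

After k steps, e_k ≈ 2.50e-2·0.368^k.
Need 0.368^k ≤ 1e-13/2.50e-2 = 4e-12.
k ≥ ln(4e-12)/ln(0.368) = -26.2447/-0.99967 = 26.253.
Smallest integer k = 27.

27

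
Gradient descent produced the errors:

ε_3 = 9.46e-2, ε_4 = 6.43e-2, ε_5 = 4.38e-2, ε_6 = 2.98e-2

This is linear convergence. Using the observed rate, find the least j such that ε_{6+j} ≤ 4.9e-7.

Rate ρ ≈ ε_6/ε_5 = 2.98e-2/4.38e-2 = 0.6804.
After j more steps, ε_{6+j} ≈ 2.98e-2·ρ^j; need ρ^j ≤ 4.9e-7/2.98e-2 = 1.6443e-05.
j ≥ ln(1.6443e-05)/ln(0.6804) = -11.0156/-0.38507 = 28.607.
So 29 more iterations are needed.

29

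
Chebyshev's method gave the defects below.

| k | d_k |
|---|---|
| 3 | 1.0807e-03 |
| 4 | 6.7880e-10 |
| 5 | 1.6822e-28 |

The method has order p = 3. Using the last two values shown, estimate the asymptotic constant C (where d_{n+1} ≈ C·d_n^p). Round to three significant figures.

C ≈ d_5 / d_4^3
  = 1.6822e-28 / (6.7880e-10)^3
  = 1.6822e-28 / 3.1277e-28 ≈ 0.53784

0.538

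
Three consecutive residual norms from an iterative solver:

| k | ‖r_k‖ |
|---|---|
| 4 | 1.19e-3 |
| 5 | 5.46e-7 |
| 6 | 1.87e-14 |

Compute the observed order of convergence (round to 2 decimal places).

2.24

p ≈ ln(‖r_6‖/‖r_5‖) / ln(‖r_5‖/‖r_4‖)
  = ln(1.87e-14/5.46e-7) / ln(5.46e-7/1.19e-3)
  = ln(3.42491e-08) / ln(0.000458824)
  = -17.18961 / -7.68684 ≈ 2.23624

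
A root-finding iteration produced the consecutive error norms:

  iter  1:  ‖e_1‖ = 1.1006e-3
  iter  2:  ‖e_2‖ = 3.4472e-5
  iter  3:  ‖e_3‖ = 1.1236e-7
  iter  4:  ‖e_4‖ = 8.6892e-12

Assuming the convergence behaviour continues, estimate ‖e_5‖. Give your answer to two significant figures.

1.4e-18

First estimate the order: p ≈ ln(‖e_4‖/‖e_3‖) / ln(‖e_3‖/‖e_2‖) = ln(8.6892e-12/1.1236e-7)/ln(1.1236e-7/3.4472e-5) = ln(7.73336e-05)/ln(0.00325946) ≈ 1.6533.
Then ‖e_5‖ ≈ ‖e_4‖·(‖e_4‖/‖e_3‖)^p = 8.6892e-12·(7.73336e-05)^1.6533 = 8.6892e-12·1.59309e-07 ≈ 1.384e-18.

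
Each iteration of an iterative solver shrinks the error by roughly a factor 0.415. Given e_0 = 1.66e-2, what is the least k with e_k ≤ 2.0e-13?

After k steps, e_k ≈ 1.66e-2·0.415^k.
Need 0.415^k ≤ 2.0e-13/1.66e-2 = 1.20482e-11.
k ≥ ln(1.20482e-11)/ln(0.415) = -25.1421/-0.87948 = 28.587.
Smallest integer k = 29.

29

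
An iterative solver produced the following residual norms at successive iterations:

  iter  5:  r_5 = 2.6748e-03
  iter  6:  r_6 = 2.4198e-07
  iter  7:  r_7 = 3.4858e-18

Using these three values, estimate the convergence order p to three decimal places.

2.681

p ≈ ln(r_7/r_6) / ln(r_6/r_5)
  = ln(3.4858e-18/2.4198e-07) / ln(2.4198e-07/2.6748e-03)
  = ln(1.44053e-11) / ln(9.04666e-05)
  = -24.963425 / -9.310530 ≈ 2.681203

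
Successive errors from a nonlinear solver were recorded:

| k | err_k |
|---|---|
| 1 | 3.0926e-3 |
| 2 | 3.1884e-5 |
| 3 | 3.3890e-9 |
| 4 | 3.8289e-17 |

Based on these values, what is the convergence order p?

2

Consecutive ratios: err_4/err_3 = 3.8289e-17/3.3890e-9 = 1.1298e-08, err_3/err_2 = 3.3890e-9/3.1884e-5 = 0.000106292.
p ≈ ln(1.1298e-08)/ln(0.000106292) = -18.2986/-9.1493 ≈ 2.00.
So the convergence is quadratic (order 2).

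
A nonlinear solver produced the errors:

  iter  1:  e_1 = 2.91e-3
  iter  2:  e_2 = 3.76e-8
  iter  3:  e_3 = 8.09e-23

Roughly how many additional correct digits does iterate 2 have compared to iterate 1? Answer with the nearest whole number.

Digits gained ≈ log₁₀(e_1/e_2) = log₁₀(2.91e-3/3.76e-8) = log₁₀(77393.6) ≈ 4.889.

5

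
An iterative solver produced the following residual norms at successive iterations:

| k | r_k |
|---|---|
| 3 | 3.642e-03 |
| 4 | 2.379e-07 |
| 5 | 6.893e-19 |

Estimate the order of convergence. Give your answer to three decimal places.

2.757

p ≈ ln(r_5/r_4) / ln(r_4/r_3)
  = ln(6.893e-19/2.379e-07) / ln(2.379e-07/3.642e-03)
  = ln(2.89744e-12) / ln(6.53213e-05)
  = -26.567194 / -9.636192 ≈ 2.757022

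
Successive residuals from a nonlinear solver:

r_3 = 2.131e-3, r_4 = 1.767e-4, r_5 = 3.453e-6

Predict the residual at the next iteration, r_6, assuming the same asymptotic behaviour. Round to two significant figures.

6.9e-9

First estimate the order: p ≈ ln(r_5/r_4) / ln(r_4/r_3) = ln(3.453e-6/1.767e-4)/ln(1.767e-4/2.131e-3) = ln(0.0195416)/ln(0.0829188) ≈ 1.5805.
Then r_6 ≈ r_5·(r_5/r_4)^p = 3.453e-6·(0.0195416)^1.5805 = 3.453e-6·0.00199004 ≈ 6.872e-09.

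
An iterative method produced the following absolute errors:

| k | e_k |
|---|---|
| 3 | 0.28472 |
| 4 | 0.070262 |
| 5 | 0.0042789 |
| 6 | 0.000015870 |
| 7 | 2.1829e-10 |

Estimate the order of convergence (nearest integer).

2

Consecutive ratios: e_7/e_6 = 2.1829e-10/0.000015870 = 1.37549e-05, e_6/e_5 = 0.000015870/0.0042789 = 0.0037089.
p ≈ ln(1.37549e-05)/ln(0.0037089) = -11.1941/-5.5970 ≈ 2.00.
So the convergence is quadratic (order 2).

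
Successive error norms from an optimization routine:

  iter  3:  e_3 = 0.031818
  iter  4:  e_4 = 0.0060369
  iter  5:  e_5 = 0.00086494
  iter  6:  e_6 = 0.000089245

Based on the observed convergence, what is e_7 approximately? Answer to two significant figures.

6.3e-6

First estimate the order: p ≈ ln(e_6/e_5) / ln(e_5/e_4) = ln(0.000089245/0.00086494)/ln(0.00086494/0.0060369) = ln(0.103181)/ln(0.143276) ≈ 1.1690.
Then e_7 ≈ e_6·(e_6/e_5)^p = 0.000089245·(0.103181)^1.1690 = 0.000089245·0.0702907 ≈ 6.273e-06.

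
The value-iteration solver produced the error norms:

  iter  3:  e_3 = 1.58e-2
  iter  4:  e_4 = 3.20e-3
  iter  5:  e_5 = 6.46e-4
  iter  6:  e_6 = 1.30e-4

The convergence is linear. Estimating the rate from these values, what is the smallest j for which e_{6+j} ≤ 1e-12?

12

Rate ρ ≈ e_6/e_5 = 1.30e-4/6.46e-4 = 0.2012.
After j more steps, e_{6+j} ≈ 1.30e-4·ρ^j; need ρ^j ≤ 1e-12/1.30e-4 = 7.69231e-09.
j ≥ ln(7.69231e-09)/ln(0.2012) = -18.6830/-1.60346 = 11.652.
So 12 more iterations are needed.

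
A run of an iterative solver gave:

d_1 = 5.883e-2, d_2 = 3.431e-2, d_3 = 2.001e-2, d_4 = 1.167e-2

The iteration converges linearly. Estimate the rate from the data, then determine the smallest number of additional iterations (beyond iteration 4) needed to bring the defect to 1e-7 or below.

22

Rate ρ ≈ d_4/d_3 = 1.167e-2/2.001e-2 = 0.5832.
After j more steps, d_{4+j} ≈ 1.167e-2·ρ^j; need ρ^j ≤ 1e-7/1.167e-2 = 8.56898e-06.
j ≥ ln(8.56898e-06)/ln(0.5832) = -11.6674/-0.53923 = 21.637.
So 22 more iterations are needed.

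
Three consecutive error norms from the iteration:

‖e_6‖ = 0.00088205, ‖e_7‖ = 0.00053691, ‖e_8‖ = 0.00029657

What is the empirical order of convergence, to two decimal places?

1.20

p ≈ ln(‖e_8‖/‖e_7‖) / ln(‖e_7‖/‖e_6‖)
  = ln(0.00029657/0.00053691) / ln(0.00053691/0.00088205)
  = ln(0.552364) / ln(0.608707)
  = -0.59355 / -0.49642 ≈ 1.19566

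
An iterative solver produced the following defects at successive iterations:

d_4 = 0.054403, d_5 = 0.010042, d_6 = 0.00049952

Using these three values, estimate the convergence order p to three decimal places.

1.776

p ≈ ln(d_6/d_5) / ln(d_5/d_4)
  = ln(0.00049952/0.010042) / ln(0.010042/0.054403)
  = ln(0.0497431) / ln(0.184585)
  = -3.000884 / -1.689645 ≈ 1.776044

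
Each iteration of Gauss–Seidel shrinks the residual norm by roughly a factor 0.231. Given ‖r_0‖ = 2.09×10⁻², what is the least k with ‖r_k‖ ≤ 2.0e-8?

After k steps, ‖r_k‖ ≈ 2.09×10⁻²·0.231^k.
Need 0.231^k ≤ 2.0e-8/2.09×10⁻² = 9.56938e-07.
k ≥ ln(9.56938e-07)/ln(0.231) = -13.8595/-1.46534 = 9.458.
Smallest integer k = 10.

10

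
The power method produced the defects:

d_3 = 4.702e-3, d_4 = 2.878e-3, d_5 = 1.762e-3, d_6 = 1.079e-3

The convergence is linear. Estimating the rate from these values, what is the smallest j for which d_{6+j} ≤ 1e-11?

Rate ρ ≈ d_6/d_5 = 1.079e-3/1.762e-3 = 0.6124.
After j more steps, d_{6+j} ≈ 1.079e-3·ρ^j; need ρ^j ≤ 1e-11/1.079e-3 = 9.26784e-09.
j ≥ ln(9.26784e-09)/ln(0.6124) = -18.4967/-0.49037 = 37.720.
So 38 more iterations are needed.

38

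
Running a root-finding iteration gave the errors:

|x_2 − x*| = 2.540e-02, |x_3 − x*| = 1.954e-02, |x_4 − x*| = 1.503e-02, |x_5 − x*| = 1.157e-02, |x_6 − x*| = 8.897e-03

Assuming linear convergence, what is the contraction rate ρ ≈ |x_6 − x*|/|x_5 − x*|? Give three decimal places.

0.769

ρ ≈ |x_6 − x*|/|x_5 − x*| = 8.897e-03/1.157e-02 = 0.76897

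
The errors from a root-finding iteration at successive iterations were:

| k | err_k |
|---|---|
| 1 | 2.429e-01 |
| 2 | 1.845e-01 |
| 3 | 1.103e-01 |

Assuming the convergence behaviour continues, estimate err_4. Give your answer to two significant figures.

4.2e-2

First estimate the order: p ≈ ln(err_3/err_2) / ln(err_2/err_1) = ln(1.103e-01/1.845e-01)/ln(1.845e-01/2.429e-01) = ln(0.597832)/ln(0.759572) ≈ 1.8707.
Then err_4 ≈ err_3·(err_3/err_2)^p = 1.103e-01·(0.597832)^1.8707 = 1.103e-01·0.381985 ≈ 0.04213.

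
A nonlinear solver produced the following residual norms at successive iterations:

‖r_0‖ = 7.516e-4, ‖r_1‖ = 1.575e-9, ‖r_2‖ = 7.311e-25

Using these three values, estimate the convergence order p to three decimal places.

p ≈ ln(‖r_2‖/‖r_1‖) / ln(‖r_1‖/‖r_0‖)
  = ln(7.311e-25/1.575e-9) / ln(1.575e-9/7.516e-4)
  = ln(4.6419e-16) / ln(2.09553e-06)
  = -35.306238 / -13.075704 ≈ 2.700141

2.700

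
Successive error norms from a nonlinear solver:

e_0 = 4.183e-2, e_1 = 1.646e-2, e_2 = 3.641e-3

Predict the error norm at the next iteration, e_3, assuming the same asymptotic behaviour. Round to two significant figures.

3.2e-4

First estimate the order: p ≈ ln(e_2/e_1) / ln(e_1/e_0) = ln(3.641e-3/1.646e-2)/ln(1.646e-2/4.183e-2) = ln(0.221203)/ln(0.393497) ≈ 1.6176.
Then e_3 ≈ e_2·(e_2/e_1)^p = 3.641e-3·(0.221203)^1.6176 = 3.641e-3·0.0871232 ≈ 0.0003172.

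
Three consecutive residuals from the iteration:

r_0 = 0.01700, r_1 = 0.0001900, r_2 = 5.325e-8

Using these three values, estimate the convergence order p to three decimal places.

1.820

p ≈ ln(r_2/r_1) / ln(r_1/r_0)
  = ln(5.325e-8/0.0001900) / ln(0.0001900/0.01700)
  = ln(0.000280263) / ln(0.0111765)
  = -8.179782 / -4.493942 ≈ 1.820180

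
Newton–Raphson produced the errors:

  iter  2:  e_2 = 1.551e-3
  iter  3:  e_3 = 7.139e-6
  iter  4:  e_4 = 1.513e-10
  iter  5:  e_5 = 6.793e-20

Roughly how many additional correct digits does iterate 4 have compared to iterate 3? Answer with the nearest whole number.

5

Digits gained ≈ log₁₀(e_3/e_4) = log₁₀(7.139e-6/1.513e-10) = log₁₀(47184.4) ≈ 4.674.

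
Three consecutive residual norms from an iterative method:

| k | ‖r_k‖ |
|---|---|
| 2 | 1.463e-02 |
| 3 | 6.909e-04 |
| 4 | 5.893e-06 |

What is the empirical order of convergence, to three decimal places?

p ≈ ln(‖r_4‖/‖r_3‖) / ln(‖r_3‖/‖r_2‖)
  = ln(5.893e-06/6.909e-04) / ln(6.909e-04/1.463e-02)
  = ln(0.00852945) / ln(0.0472249)
  = -4.764230 / -3.052834 ≈ 1.560593

1.561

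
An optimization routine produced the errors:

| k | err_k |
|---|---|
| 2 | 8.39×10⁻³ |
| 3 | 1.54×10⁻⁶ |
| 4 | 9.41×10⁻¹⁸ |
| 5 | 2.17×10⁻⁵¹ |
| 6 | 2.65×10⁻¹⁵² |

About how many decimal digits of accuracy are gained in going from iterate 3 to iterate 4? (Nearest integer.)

11

Digits gained ≈ log₁₀(err_3/err_4) = log₁₀(1.54×10⁻⁶/9.41×10⁻¹⁸) = log₁₀(1.63656e+11) ≈ 11.214.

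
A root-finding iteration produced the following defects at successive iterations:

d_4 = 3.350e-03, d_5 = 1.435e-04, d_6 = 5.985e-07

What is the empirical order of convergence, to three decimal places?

1.739

p ≈ ln(d_6/d_5) / ln(d_5/d_4)
  = ln(5.985e-07/1.435e-04) / ln(1.435e-04/3.350e-03)
  = ln(0.00417073) / ln(0.0428358)
  = -5.479664 / -3.150381 ≈ 1.739365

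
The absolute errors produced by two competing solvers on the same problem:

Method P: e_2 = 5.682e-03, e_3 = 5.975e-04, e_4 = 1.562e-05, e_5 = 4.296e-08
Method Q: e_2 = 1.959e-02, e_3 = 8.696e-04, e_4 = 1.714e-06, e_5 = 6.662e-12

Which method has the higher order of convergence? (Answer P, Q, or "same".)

Method P: p ≈ ln(4.296e-08/1.562e-05)/ln(1.562e-05/5.975e-04) ≈ 1.62.
Method Q: p ≈ ln(6.662e-12/1.714e-06)/ln(1.714e-06/8.696e-04) ≈ 2.00.
Method Q has the higher order (≈2.0 vs ≈1.6).

Q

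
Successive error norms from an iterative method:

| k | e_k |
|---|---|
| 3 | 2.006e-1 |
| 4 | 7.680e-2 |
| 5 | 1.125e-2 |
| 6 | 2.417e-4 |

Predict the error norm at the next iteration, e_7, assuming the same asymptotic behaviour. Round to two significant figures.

1.1e-7

First estimate the order: p ≈ ln(e_6/e_5) / ln(e_5/e_4) = ln(2.417e-4/1.125e-2)/ln(1.125e-2/7.680e-2) = ln(0.0214844)/ln(0.146484) ≈ 1.9993.
Then e_7 ≈ e_6·(e_6/e_5)^p = 2.417e-4·(0.0214844)^1.9993 = 2.417e-4·0.000462822 ≈ 1.119e-07.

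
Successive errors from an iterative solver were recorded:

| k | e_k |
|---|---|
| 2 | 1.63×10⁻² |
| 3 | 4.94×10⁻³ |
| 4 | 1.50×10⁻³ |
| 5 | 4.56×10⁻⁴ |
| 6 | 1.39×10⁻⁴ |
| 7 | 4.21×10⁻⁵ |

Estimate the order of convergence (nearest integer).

Consecutive ratios: e_7/e_6 = 4.21×10⁻⁵/1.39×10⁻⁴ = 0.302878, e_6/e_5 = 1.39×10⁻⁴/4.56×10⁻⁴ = 0.304825.
p ≈ ln(0.302878)/ln(0.304825) = -1.1944/-1.1880 ≈ 1.01.
So the convergence is linear (order 1).

1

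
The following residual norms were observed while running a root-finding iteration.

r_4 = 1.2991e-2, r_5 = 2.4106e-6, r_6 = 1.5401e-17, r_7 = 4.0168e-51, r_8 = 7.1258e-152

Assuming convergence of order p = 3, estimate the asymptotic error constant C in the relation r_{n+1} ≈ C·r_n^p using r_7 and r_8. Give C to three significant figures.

1.10

C ≈ r_8 / r_7^3
  = 7.1258e-152 / (4.0168e-51)^3
  = 7.1258e-152 / 6.48098e-152 ≈ 1.0995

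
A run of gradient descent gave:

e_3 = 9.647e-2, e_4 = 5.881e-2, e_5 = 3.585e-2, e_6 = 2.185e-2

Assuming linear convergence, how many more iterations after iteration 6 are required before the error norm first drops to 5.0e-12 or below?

Rate ρ ≈ e_6/e_5 = 2.185e-2/3.585e-2 = 0.6095.
After j more steps, e_{6+j} ≈ 2.185e-2·ρ^j; need ρ^j ≤ 5.0e-12/2.185e-2 = 2.28833e-10.
j ≥ ln(2.28833e-10)/ln(0.6095) = -22.1980/-0.49512 = 44.834.
So 45 more iterations are needed.

45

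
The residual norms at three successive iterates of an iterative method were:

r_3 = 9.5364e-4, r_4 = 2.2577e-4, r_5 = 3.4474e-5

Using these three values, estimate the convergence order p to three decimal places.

p ≈ ln(r_5/r_4) / ln(r_4/r_3)
  = ln(3.4474e-5/2.2577e-4) / ln(2.2577e-4/9.5364e-4)
  = ln(0.152695) / ln(0.236746)
  = -1.879313 / -1.440767 ≈ 1.304384

1.304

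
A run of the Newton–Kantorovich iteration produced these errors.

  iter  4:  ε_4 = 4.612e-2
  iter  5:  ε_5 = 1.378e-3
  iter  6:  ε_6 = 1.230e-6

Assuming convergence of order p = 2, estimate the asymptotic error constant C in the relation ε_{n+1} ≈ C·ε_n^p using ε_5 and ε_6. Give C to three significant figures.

0.648

C ≈ ε_6 / ε_5^2
  = 1.230e-6 / (1.378e-3)^2
  = 1.230e-6 / 1.89888e-06 ≈ 0.64775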